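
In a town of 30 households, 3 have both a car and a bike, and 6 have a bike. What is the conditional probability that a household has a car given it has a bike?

P(A ∩ B) = 3/30 = 1/10
P(B) = 6/30 = 1/5
P(A|B) = P(A ∩ B) / P(B) = (1/10) / (1/5) = 1/2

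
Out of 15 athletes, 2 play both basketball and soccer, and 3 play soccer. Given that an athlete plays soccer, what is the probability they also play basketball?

P(A ∩ B) = 2/15
P(B) = 3/15 = 1/5
P(A|B) = P(A ∩ B) / P(B) = (2/15) / (1/5) = 2/3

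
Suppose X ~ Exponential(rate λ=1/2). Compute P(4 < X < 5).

P(4 < X < 5) = ∫_{4}^{5} f(x) dx
where f(x) = \frac{e^{- \frac{x}{2}}}{2}
= - \frac{1}{e^{\frac{5}{2}}} + e^{-2}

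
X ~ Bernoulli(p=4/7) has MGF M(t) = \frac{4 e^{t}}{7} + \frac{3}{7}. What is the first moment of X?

To find E[X], compute M^(1)(0):
M^(1)(t) = \frac{4 e^{t}}{7}
M^(1)(0) = \frac{4}{7}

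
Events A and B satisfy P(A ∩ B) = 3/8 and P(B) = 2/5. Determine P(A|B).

P(A|B) = P(A ∩ B) / P(B)
= (3/8) / (2/5)
= 15/16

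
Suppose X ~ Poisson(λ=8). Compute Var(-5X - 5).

For X ~ Poisson(λ=8):
Var(X) = 8
Var(-5X - 5) = (-5)² × Var(X) = 25 × 8 = 200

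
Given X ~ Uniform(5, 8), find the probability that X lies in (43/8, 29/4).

P(43/8 < X < 29/4) = ∫_{43/8}^{29/4} f(x) dx
where f(x) = \frac{1}{3}
= \frac{5}{8}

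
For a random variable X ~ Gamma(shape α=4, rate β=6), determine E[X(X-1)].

E[X(X-1)] = E[X² - X] = E[X²] - E[X]
E[X] = \frac{2}{3}
E[X²] = Var(X) + (E[X])² = \frac{1}{9} + (\frac{2}{3})² = \frac{5}{9}
E[X(X-1)] = \frac{5}{9} - \frac{2}{3} = - \frac{1}{9}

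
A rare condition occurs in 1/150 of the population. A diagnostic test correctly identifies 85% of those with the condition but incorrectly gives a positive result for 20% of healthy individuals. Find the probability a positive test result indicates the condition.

Let D = the rare event, + = positive/flagged.
P(D) = 1/150
P(+|D) = 85/100 = 17/20
P(+|D') = 20/100 = 1/5
P(+) = P(+|D)P(D) + P(+|D')P(D')
     = \frac{17}{20} × \frac{1}{150} + \frac{1}{5} × \frac{149}{150}
     = \frac{613}{3000}
P(D|+) = P(+|D)P(D)/P(+) = \frac{17}{613}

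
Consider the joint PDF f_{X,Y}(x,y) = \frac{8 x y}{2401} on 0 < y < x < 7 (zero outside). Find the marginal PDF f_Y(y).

f_Y(y) = ∫_y^7 \frac{8 x y}{2401} dx = \frac{4 y \left(49 - y^{2}\right)}{2401}
for 0 < y < 7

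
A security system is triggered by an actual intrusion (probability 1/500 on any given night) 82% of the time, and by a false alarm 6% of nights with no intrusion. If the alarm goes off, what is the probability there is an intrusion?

Let D = the rare event, + = positive/flagged.
P(D) = 1/500
P(+|D) = 82/100 = 41/50
P(+|D') = 6/100 = 3/50
P(+) = P(+|D)P(D) + P(+|D')P(D')
     = \frac{41}{50} × \frac{1}{500} + \frac{3}{50} × \frac{499}{500}
     = \frac{769}{12500}
P(D|+) = P(+|D)P(D)/P(+) = \frac{41}{1538}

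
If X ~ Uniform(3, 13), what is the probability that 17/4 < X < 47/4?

P(17/4 < X < 47/4) = ∫_{17/4}^{47/4} f(x) dx
where f(x) = \frac{1}{10}
= \frac{3}{4}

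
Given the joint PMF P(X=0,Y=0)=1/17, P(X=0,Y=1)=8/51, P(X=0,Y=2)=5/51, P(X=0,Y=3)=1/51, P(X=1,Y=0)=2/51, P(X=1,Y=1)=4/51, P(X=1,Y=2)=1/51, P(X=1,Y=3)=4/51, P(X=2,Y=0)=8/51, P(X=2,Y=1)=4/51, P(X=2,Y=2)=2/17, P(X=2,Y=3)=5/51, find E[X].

First find marginal of X:
P(X=0) = 1/3
P(X=1) = 11/51
P(X=2) = 23/51
E[X] = 0 × 1/3 + 1 × 11/51 + 2 × 23/51 = 19/17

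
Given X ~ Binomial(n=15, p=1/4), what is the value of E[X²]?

Using the identity E[X²] = Var(X) + (E[X])²:
E[X] = \frac{15}{4}
Var(X) = \frac{45}{16}
E[X²] = \frac{45}{16} + (\frac{15}{4})²
= \frac{135}{8}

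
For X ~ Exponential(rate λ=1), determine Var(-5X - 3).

For X ~ Exponential(rate λ=1):
Var(X) = 1
Var(-5X - 3) = (-5)² × Var(X) = 25 × 1 = 25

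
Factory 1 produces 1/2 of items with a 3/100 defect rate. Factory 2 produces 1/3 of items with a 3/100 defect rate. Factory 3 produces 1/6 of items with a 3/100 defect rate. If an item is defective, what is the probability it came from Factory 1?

Using Bayes' theorem:
P(F1) = 1/2, P(D|F1) = 3/100
P(F2) = 1/3, P(D|F2) = 3/100
P(F3) = 1/6, P(D|F3) = 3/100
P(D) = P(D|F1)P(F1) + P(D|F2)P(F2) + P(D|F3)P(F3)
     = \frac{3}{100}
P(F1|D) = P(D|F1)P(F1) / P(D)
= \frac{1}{2}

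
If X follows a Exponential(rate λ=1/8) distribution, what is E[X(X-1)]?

E[X(X-1)] = E[X² - X] = E[X²] - E[X]
E[X] = 8
E[X²] = Var(X) + (E[X])² = 64 + (8)² = 128
E[X(X-1)] = 128 - 8 = 120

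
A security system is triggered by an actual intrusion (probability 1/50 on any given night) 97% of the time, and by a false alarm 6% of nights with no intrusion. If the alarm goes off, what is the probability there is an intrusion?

Let D = the rare event, + = positive/flagged.
P(D) = 1/50
P(+|D) = 97/100
P(+|D') = 6/100 = 3/50
P(+) = P(+|D)P(D) + P(+|D')P(D')
     = \frac{97}{100} × \frac{1}{50} + \frac{3}{50} × \frac{49}{50}
     = \frac{391}{5000}
P(D|+) = P(+|D)P(D)/P(+) = \frac{97}{391}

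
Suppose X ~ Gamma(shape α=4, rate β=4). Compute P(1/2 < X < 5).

P(1/2 < X < 5) = ∫_{1/2}^{5} f(x) dx
where f(x) = \frac{128 x^{3} e^{- 4 x}}{3}
= \frac{-4663 + 19 e^{18}}{3 e^{20}}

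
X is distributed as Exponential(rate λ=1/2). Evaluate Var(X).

For X ~ Exponential(rate λ=1/2):
Var(X) = 4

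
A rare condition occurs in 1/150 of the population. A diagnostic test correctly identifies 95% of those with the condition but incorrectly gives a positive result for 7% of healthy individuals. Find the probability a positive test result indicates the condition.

Let D = the rare event, + = positive/flagged.
P(D) = 1/150
P(+|D) = 95/100 = 19/20
P(+|D') = 7/100
P(+) = P(+|D)P(D) + P(+|D')P(D')
     = \frac{19}{20} × \frac{1}{150} + \frac{7}{100} × \frac{149}{150}
     = \frac{569}{7500}
P(D|+) = P(+|D)P(D)/P(+) = \frac{95}{1138}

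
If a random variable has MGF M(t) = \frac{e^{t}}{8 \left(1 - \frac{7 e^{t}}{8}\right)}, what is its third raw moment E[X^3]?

To find E[X^3], compute M^(3)(0):
M^(1)(t) = \frac{e^{t}}{8 \left(1 - \frac{7 e^{t}}{8}\right)} + \frac{7 e^{2 t}}{64 \left(1 - \frac{7 e^{t}}{8}\right)^{2}}
M^(2)(t) = \frac{e^{t}}{8 \left(1 - \frac{7 e^{t}}{8}\right)} + \frac{21 e^{2 t}}{64 \left(1 - \frac{7 e^{t}}{8}\right)^{2}} + \frac{49 e^{3 t}}{256 \left(1 - \frac{7 e^{t}}{8}\right)^{3}}
M^(3)(t) = \frac{e^{t}}{8 \left(1 - \frac{7 e^{t}}{8}\right)} + \frac{49 e^{2 t}}{64 \left(1 - \frac{7 e^{t}}{8}\right)^{2}} + \frac{147 e^{3 t}}{128 \left(1 - \frac{7 e^{t}}{8}\right)^{3}} + \frac{1029 e^{4 t}}{2048 \left(1 - \frac{7 e^{t}}{8}\right)^{4}}
M^(3)(0) = 2696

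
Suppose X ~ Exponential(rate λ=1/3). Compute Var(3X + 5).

For X ~ Exponential(rate λ=1/3):
Var(X) = 9
Var(3X + 5) = (3)² × Var(X) = 9 × 9 = 81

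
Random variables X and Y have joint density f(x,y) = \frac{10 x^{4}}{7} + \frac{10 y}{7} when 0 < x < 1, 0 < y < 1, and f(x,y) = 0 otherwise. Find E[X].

E[X] = ∫_0^1 ∫_0^1 x × f(x,y) dy dx
= ∫_0^1 ∫_0^1 x × (\frac{10 x^{4}}{7} + \frac{10 y}{7}) dy dx
= \frac{25}{42}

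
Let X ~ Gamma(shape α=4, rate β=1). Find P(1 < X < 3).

P(1 < X < 3) = ∫_{1}^{3} f(x) dx
where f(x) = \frac{x^{3} e^{- x}}{6}
= \frac{-39 + 8 e^{2}}{3 e^{3}}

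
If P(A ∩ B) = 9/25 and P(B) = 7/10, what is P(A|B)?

P(A|B) = P(A ∩ B) / P(B)
= (9/25) / (7/10)
= 18/35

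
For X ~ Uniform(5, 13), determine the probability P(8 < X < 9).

P(8 < X < 9) = ∫_{8}^{9} f(x) dx
where f(x) = \frac{1}{8}
= \frac{1}{8}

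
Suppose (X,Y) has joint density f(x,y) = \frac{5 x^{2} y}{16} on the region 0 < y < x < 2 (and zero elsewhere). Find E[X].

f_X(x) = ∫_0^x \frac{5 x^{2} y}{16} dy = \frac{5 x^{4}}{32}
E[X] = ∫_0^2 x × (\frac{5 x^{4}}{32}) dx = \frac{5}{3}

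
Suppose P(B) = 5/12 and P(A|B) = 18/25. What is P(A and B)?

By definition, P(A|B) = P(A ∩ B) / P(B)
So P(A ∩ B) = P(A|B) × P(B)
= 18/25 × 5/12
= 3/10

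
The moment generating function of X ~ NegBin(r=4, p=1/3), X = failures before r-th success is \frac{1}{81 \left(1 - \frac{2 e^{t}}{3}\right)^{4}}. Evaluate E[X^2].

To find E[X^2], compute M^(2)(0):
M^(1)(t) = \frac{8 e^{t}}{243 \left(1 - \frac{2 e^{t}}{3}\right)^{5}}
M^(2)(t) = \frac{8 e^{t}}{243 \left(1 - \frac{2 e^{t}}{3}\right)^{5}} + \frac{80 e^{2 t}}{729 \left(1 - \frac{2 e^{t}}{3}\right)^{6}}
M^(2)(0) = 88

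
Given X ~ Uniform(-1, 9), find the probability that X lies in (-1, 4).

P(-1 < X < 4) = ∫_{-1}^{4} f(x) dx
where f(x) = \frac{1}{10}
= \frac{1}{2}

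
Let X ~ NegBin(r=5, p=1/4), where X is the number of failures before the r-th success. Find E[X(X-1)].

E[X(X-1)] = E[X² - X] = E[X²] - E[X]
E[X] = 15
E[X²] = Var(X) + (E[X])² = 60 + (15)² = 285
E[X(X-1)] = 285 - 15 = 270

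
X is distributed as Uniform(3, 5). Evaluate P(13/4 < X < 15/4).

P(13/4 < X < 15/4) = ∫_{13/4}^{15/4} f(x) dx
where f(x) = \frac{1}{2}
= \frac{1}{4}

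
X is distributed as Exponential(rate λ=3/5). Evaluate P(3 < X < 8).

P(3 < X < 8) = ∫_{3}^{8} f(x) dx
where f(x) = \frac{3 e^{- \frac{3 x}{5}}}{5}
= - \frac{1 - e^{3}}{e^{\frac{24}{5}}}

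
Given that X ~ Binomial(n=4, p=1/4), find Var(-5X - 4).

For X ~ Binomial(n=4, p=1/4):
Var(X) = \frac{3}{4}
Var(-5X - 4) = (-5)² × Var(X) = 25 × \frac{3}{4} = \frac{75}{4}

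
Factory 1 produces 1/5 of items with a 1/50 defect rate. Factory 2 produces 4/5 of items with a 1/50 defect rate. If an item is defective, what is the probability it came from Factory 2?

Using Bayes' theorem:
P(F1) = 1/5, P(D|F1) = 1/50
P(F2) = 4/5, P(D|F2) = 1/50
P(D) = P(D|F1)P(F1) + P(D|F2)P(F2)
     = \frac{1}{50}
P(F2|D) = P(D|F2)P(F2) / P(D)
= \frac{4}{5}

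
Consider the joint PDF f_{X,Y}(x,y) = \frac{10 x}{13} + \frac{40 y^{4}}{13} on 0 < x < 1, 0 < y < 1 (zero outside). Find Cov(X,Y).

E[XY] = ∫∫ xy × f(x,y) dx dy = \frac{5}{13}
E[X] = \frac{22}{39}
E[Y] = \frac{55}{78}
Cov(X,Y) = E[XY] - E[X]E[Y] = - \frac{20}{1521}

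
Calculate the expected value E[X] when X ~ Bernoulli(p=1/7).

For X ~ Bernoulli(p=1/7), the expected value is:
E[X] = \frac{1}{7}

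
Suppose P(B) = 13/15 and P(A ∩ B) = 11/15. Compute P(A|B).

P(A|B) = P(A ∩ B) / P(B)
= (11/15) / (13/15)
= 11/13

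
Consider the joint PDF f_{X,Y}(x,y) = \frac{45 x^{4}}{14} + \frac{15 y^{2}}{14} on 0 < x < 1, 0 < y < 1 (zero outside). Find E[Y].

E[Y] = ∫_0^1 ∫_0^1 y × f(x,y) dx dy
= \frac{33}{56}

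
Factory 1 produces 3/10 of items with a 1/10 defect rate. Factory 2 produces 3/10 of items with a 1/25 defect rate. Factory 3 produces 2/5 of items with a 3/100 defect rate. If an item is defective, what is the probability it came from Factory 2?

Using Bayes' theorem:
P(F1) = 3/10, P(D|F1) = 1/10
P(F2) = 3/10, P(D|F2) = 1/25
P(F3) = 2/5, P(D|F3) = 3/100
P(D) = P(D|F1)P(F1) + P(D|F2)P(F2) + P(D|F3)P(F3)
     = \frac{27}{500}
P(F2|D) = P(D|F2)P(F2) / P(D)
= \frac{2}{9}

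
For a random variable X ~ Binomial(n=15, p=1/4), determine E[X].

For X ~ Binomial(n=15, p=1/4), the expected value is:
E[X] = \frac{15}{4}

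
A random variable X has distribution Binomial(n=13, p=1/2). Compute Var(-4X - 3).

For X ~ Binomial(n=13, p=1/2):
Var(X) = \frac{13}{4}
Var(-4X - 3) = (-4)² × Var(X) = 16 × \frac{13}{4} = 52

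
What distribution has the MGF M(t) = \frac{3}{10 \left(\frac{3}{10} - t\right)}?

The MGF M(t) = \frac{3}{10 \left(\frac{3}{10} - t\right)} is the standard form for the Exponential distribution.
Comparing with the known MGF formula identifies: Exponential(rate λ=3/10)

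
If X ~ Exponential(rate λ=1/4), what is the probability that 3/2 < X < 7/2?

P(3/2 < X < 7/2) = ∫_{3/2}^{7/2} f(x) dx
where f(x) = \frac{e^{- \frac{x}{4}}}{4}
= - \frac{1 - e^{\frac{1}{2}}}{e^{\frac{7}{8}}}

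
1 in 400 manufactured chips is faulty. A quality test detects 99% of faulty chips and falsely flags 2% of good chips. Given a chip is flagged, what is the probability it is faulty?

Let D = the rare event, + = positive/flagged.
P(D) = 1/400
P(+|D) = 99/100
P(+|D') = 2/100 = 1/50
P(+) = P(+|D)P(D) + P(+|D')P(D')
     = \frac{99}{100} × \frac{1}{400} + \frac{1}{50} × \frac{399}{400}
     = \frac{897}{40000}
P(D|+) = P(+|D)P(D)/P(+) = \frac{33}{299}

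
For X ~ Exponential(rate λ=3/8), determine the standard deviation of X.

For X ~ Exponential(rate λ=3/8):
Var(X) = \frac{64}{9}
SD(X) = √(Var(X)) = √(\frac{64}{9}) = \frac{8}{3}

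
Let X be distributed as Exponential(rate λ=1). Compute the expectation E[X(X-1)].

E[X(X-1)] = E[X² - X] = E[X²] - E[X]
E[X] = 1
E[X²] = Var(X) + (E[X])² = 1 + (1)² = 2
E[X(X-1)] = 2 - 1 = 1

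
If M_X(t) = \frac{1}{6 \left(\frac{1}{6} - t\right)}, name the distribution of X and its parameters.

The MGF M(t) = \frac{1}{6 \left(\frac{1}{6} - t\right)} is the standard form for the Exponential distribution.
Comparing with the known MGF formula identifies: Exponential(rate λ=1/6)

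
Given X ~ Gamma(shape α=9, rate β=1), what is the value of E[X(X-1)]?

E[X(X-1)] = E[X² - X] = E[X²] - E[X]
E[X] = 9
E[X²] = Var(X) + (E[X])² = 9 + (9)² = 90
E[X(X-1)] = 90 - 9 = 81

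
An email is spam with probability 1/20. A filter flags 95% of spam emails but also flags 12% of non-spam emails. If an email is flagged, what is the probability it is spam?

Let D = the rare event, + = positive/flagged.
P(D) = 1/20
P(+|D) = 95/100 = 19/20
P(+|D') = 12/100 = 3/25
P(+) = P(+|D)P(D) + P(+|D')P(D')
     = \frac{19}{20} × \frac{1}{20} + \frac{3}{25} × \frac{19}{20}
     = \frac{323}{2000}
P(D|+) = P(+|D)P(D)/P(+) = \frac{5}{17}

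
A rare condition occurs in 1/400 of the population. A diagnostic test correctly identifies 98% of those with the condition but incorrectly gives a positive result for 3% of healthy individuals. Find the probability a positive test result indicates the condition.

Let D = the rare event, + = positive/flagged.
P(D) = 1/400
P(+|D) = 98/100 = 49/50
P(+|D') = 3/100
P(+) = P(+|D)P(D) + P(+|D')P(D')
     = \frac{49}{50} × \frac{1}{400} + \frac{3}{100} × \frac{399}{400}
     = \frac{259}{8000}
P(D|+) = P(+|D)P(D)/P(+) = \frac{14}{185}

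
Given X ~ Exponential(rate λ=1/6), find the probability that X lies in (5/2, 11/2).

P(5/2 < X < 11/2) = ∫_{5/2}^{11/2} f(x) dx
where f(x) = \frac{e^{- \frac{x}{6}}}{6}
= - \frac{1 - e^{\frac{1}{2}}}{e^{\frac{11}{12}}}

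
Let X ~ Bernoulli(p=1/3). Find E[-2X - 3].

For X ~ Bernoulli(p=1/3):
E[X] = \frac{1}{3}
E[-2X - 3] = -2 × E[X] - 3 = - \frac{11}{3}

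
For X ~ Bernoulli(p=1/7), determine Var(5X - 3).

For X ~ Bernoulli(p=1/7):
Var(X) = \frac{6}{49}
Var(5X - 3) = (5)² × Var(X) = 25 × \frac{6}{49} = \frac{150}{49}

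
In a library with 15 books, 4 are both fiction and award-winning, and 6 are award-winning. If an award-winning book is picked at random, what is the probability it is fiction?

P(A ∩ B) = 4/15
P(B) = 6/15 = 2/5
P(A|B) = P(A ∩ B) / P(B) = (4/15) / (2/5) = 2/3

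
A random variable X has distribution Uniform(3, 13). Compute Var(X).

For X ~ Uniform(3, 13):
Var(X) = \frac{25}{3}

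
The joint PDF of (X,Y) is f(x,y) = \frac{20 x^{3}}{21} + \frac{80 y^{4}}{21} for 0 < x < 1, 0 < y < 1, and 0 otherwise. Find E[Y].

E[Y] = ∫_0^1 ∫_0^1 y × f(x,y) dx dy
= \frac{95}{126}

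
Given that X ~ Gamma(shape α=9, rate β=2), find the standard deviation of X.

For X ~ Gamma(shape α=9, rate β=2):
Var(X) = \frac{9}{4}
SD(X) = √(Var(X)) = √(\frac{9}{4}) = \frac{3}{2}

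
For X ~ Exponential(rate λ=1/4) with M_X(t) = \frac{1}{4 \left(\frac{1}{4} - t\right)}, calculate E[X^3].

To find E[X^3], compute M^(3)(0):
M^(1)(t) = \frac{1}{4 \left(\frac{1}{4} - t\right)^{2}}
M^(2)(t) = \frac{1}{2 \left(\frac{1}{4} - t\right)^{3}}
M^(3)(t) = \frac{3}{2 \left(\frac{1}{4} - t\right)^{4}}
M^(3)(0) = 384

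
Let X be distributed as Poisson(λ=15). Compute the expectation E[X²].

Using the identity E[X²] = Var(X) + (E[X])²:
E[X] = 15
Var(X) = 15
E[X²] = 15 + (15)²
= 240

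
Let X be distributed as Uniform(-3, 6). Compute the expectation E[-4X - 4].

For X ~ Uniform(-3, 6):
E[X] = \frac{3}{2}
E[-4X - 4] = -4 × E[X] - 4 = -10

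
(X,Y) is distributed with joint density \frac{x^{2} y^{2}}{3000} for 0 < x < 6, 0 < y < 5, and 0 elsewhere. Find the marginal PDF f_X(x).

f_X(x) = ∫_0^5 f(x,y) dy
= ∫_0^5 \frac{x^{2} y^{2}}{3000} dy
= \frac{x^{2}}{72} for 0 < x < 6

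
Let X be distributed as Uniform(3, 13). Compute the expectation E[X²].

Using the identity E[X²] = Var(X) + (E[X])²:
E[X] = 8
Var(X) = \frac{25}{3}
E[X²] = \frac{25}{3} + (8)²
= \frac{217}{3}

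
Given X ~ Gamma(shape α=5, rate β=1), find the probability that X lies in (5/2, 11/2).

P(5/2 < X < 11/2) = ∫_{5/2}^{11/2} f(x) dx
where f(x) = \frac{x^{4} e^{- x}}{24}
= \frac{-33593 + 4169 e^{3}}{384 e^{\frac{11}{2}}}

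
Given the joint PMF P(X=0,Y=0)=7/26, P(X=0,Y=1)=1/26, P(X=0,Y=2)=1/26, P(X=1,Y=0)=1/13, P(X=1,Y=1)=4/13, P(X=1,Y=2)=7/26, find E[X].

First find marginal of X:
P(X=0) = 9/26
P(X=1) = 17/26
E[X] = 0 × 9/26 + 1 × 17/26 = 17/26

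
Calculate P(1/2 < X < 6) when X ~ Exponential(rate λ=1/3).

P(1/2 < X < 6) = ∫_{1/2}^{6} f(x) dx
where f(x) = \frac{e^{- \frac{x}{3}}}{3}
= - \frac{1}{e^{2}} + e^{- \frac{1}{6}}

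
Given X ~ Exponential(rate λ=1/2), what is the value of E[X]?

For X ~ Exponential(rate λ=1/2), the expected value is:
E[X] = 2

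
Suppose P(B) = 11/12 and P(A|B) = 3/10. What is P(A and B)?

By definition, P(A|B) = P(A ∩ B) / P(B)
So P(A ∩ B) = P(A|B) × P(B)
= 3/10 × 11/12
= 11/40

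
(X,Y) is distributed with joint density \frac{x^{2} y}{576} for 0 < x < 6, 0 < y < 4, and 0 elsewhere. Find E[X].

f_X(x) = ∫_0^4 \frac{x^{2} y}{576} dy = \frac{x^{2}}{72}
E[X] = ∫_0^6 x × (\frac{x^{2}}{72}) dx = \frac{9}{2}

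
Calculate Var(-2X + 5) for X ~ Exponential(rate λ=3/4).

For X ~ Exponential(rate λ=3/4):
Var(X) = \frac{16}{9}
Var(-2X + 5) = (-2)² × Var(X) = 4 × \frac{16}{9} = \frac{64}{9}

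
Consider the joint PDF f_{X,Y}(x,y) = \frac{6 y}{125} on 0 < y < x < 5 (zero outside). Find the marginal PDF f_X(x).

f_X(x) = ∫_0^x \frac{6 y}{125} dy = \frac{3 x^{2}}{125}
for 0 < x < 5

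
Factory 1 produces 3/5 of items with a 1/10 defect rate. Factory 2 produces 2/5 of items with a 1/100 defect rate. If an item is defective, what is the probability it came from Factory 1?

Using Bayes' theorem:
P(F1) = 3/5, P(D|F1) = 1/10
P(F2) = 2/5, P(D|F2) = 1/100
P(D) = P(D|F1)P(F1) + P(D|F2)P(F2)
     = \frac{8}{125}
P(F1|D) = P(D|F1)P(F1) / P(D)
= \frac{15}{16}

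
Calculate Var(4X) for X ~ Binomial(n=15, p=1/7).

For X ~ Binomial(n=15, p=1/7):
Var(X) = \frac{90}{49}
Var(4X) = (4)² × Var(X) = 16 × \frac{90}{49} = \frac{1440}{49}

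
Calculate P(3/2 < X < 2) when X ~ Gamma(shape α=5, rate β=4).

P(3/2 < X < 2) = ∫_{3/2}^{2} f(x) dx
where f(x) = \frac{128 x^{4} e^{- 4 x}}{3}
= \frac{-297 + 115 e^{2}}{e^{8}}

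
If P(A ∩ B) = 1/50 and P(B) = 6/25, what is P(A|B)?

P(A|B) = P(A ∩ B) / P(B)
= (1/50) / (6/25)
= 1/12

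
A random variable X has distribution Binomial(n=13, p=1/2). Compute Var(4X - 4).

For X ~ Binomial(n=13, p=1/2):
Var(X) = \frac{13}{4}
Var(4X - 4) = (4)² × Var(X) = 16 × \frac{13}{4} = 52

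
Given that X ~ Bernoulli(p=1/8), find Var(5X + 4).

For X ~ Bernoulli(p=1/8):
Var(X) = \frac{7}{64}
Var(5X + 4) = (5)² × Var(X) = 25 × \frac{7}{64} = \frac{175}{64}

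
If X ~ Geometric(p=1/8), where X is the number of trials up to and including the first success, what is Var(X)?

For X ~ Geometric(p=1/8), where X is the number of trials up to and including the first success:
Var(X) = 56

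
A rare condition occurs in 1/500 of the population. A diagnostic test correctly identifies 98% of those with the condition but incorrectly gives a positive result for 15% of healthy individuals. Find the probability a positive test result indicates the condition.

Let D = the rare event, + = positive/flagged.
P(D) = 1/500
P(+|D) = 98/100 = 49/50
P(+|D') = 15/100 = 3/20
P(+) = P(+|D)P(D) + P(+|D')P(D')
     = \frac{49}{50} × \frac{1}{500} + \frac{3}{20} × \frac{499}{500}
     = \frac{7583}{50000}
P(D|+) = P(+|D)P(D)/P(+) = \frac{98}{7583}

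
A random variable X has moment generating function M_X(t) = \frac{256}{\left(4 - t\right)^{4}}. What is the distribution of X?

The MGF M(t) = \frac{256}{\left(4 - t\right)^{4}} is the standard form for the Gamma distribution.
Comparing with the known MGF formula identifies: Gamma(shape α=4, rate β=4)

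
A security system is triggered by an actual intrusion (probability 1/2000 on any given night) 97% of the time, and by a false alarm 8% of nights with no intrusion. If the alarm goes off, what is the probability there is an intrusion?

Let D = the rare event, + = positive/flagged.
P(D) = 1/2000
P(+|D) = 97/100
P(+|D') = 8/100 = 2/25
P(+) = P(+|D)P(D) + P(+|D')P(D')
     = \frac{97}{100} × \frac{1}{2000} + \frac{2}{25} × \frac{1999}{2000}
     = \frac{16089}{200000}
P(D|+) = P(+|D)P(D)/P(+) = \frac{97}{16089}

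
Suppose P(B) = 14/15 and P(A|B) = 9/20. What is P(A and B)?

By definition, P(A|B) = P(A ∩ B) / P(B)
So P(A ∩ B) = P(A|B) × P(B)
= 9/20 × 14/15
= 21/50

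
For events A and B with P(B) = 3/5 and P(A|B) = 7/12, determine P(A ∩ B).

By definition, P(A|B) = P(A ∩ B) / P(B)
So P(A ∩ B) = P(A|B) × P(B)
= 7/12 × 3/5
= 7/20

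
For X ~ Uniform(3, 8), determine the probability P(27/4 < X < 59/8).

P(27/4 < X < 59/8) = ∫_{27/4}^{59/8} f(x) dx
where f(x) = \frac{1}{5}
= \frac{1}{8}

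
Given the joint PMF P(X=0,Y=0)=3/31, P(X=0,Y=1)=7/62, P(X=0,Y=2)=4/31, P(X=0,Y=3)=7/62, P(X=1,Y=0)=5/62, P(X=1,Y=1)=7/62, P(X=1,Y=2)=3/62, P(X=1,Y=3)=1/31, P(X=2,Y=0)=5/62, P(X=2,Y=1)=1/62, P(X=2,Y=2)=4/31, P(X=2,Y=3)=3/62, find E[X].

First find marginal of X:
P(X=0) = 14/31
P(X=1) = 17/62
P(X=2) = 17/62
E[X] = 0 × 14/31 + 1 × 17/62 + 2 × 17/62 = 51/62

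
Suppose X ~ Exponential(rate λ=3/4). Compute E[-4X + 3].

For X ~ Exponential(rate λ=3/4):
E[X] = \frac{4}{3}
E[-4X + 3] = -4 × E[X] + 3 = - \frac{7}{3}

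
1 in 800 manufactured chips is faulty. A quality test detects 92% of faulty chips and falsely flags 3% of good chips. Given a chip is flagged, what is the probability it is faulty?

Let D = the rare event, + = positive/flagged.
P(D) = 1/800
P(+|D) = 92/100 = 23/25
P(+|D') = 3/100
P(+) = P(+|D)P(D) + P(+|D')P(D')
     = \frac{23}{25} × \frac{1}{800} + \frac{3}{100} × \frac{799}{800}
     = \frac{2489}{80000}
P(D|+) = P(+|D)P(D)/P(+) = \frac{92}{2489}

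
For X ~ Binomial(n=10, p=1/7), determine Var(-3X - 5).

For X ~ Binomial(n=10, p=1/7):
Var(X) = \frac{60}{49}
Var(-3X - 5) = (-3)² × Var(X) = 9 × \frac{60}{49} = \frac{540}{49}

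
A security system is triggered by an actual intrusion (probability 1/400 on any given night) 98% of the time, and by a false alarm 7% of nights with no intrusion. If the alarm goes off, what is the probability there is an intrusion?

Let D = the rare event, + = positive/flagged.
P(D) = 1/400
P(+|D) = 98/100 = 49/50
P(+|D') = 7/100
P(+) = P(+|D)P(D) + P(+|D')P(D')
     = \frac{49}{50} × \frac{1}{400} + \frac{7}{100} × \frac{399}{400}
     = \frac{2891}{40000}
P(D|+) = P(+|D)P(D)/P(+) = \frac{2}{59}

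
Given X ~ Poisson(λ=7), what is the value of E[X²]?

Using the identity E[X²] = Var(X) + (E[X])²:
E[X] = 7
Var(X) = 7
E[X²] = 7 + (7)²
= 56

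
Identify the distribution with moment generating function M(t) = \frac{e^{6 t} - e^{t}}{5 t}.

The MGF M(t) = \frac{e^{6 t} - e^{t}}{5 t} is the standard form for the Uniform distribution.
Comparing with the known MGF formula identifies: Uniform(1, 6)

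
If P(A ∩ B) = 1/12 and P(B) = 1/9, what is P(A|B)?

P(A|B) = P(A ∩ B) / P(B)
= (1/12) / (1/9)
= 3/4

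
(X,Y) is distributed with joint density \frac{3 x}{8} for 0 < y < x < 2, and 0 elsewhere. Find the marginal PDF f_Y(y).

f_Y(y) = ∫_y^2 \frac{3 x}{8} dx = \frac{3}{4} - \frac{3 y^{2}}{16}
for 0 < y < 2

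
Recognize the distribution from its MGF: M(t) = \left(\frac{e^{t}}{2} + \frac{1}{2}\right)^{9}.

The MGF M(t) = \left(\frac{e^{t}}{2} + \frac{1}{2}\right)^{9} is the standard form for the Binomial distribution.
Comparing with the known MGF formula identifies: Binomial(n=9, p=1/2)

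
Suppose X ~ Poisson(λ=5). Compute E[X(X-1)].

E[X(X-1)] = E[X² - X] = E[X²] - E[X]
E[X] = 5
E[X²] = Var(X) + (E[X])² = 5 + (5)² = 30
E[X(X-1)] = 30 - 5 = 25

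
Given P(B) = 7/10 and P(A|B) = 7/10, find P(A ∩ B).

By definition, P(A|B) = P(A ∩ B) / P(B)
So P(A ∩ B) = P(A|B) × P(B)
= 7/10 × 7/10
= 49/100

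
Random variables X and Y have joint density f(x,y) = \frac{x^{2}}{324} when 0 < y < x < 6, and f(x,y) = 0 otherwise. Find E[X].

f_X(x) = ∫_0^x \frac{x^{2}}{324} dy = \frac{x^{3}}{324}
E[X] = ∫_0^6 x × (\frac{x^{3}}{324}) dx = \frac{24}{5}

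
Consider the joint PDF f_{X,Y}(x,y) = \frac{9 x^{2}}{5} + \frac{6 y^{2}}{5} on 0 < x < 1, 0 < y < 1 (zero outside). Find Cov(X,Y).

E[XY] = ∫∫ xy × f(x,y) dx dy = \frac{3}{8}
E[X] = \frac{13}{20}
E[Y] = \frac{3}{5}
Cov(X,Y) = E[XY] - E[X]E[Y] = - \frac{3}{200}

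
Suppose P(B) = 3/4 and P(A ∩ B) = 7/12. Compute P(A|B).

P(A|B) = P(A ∩ B) / P(B)
= (7/12) / (3/4)
= 7/9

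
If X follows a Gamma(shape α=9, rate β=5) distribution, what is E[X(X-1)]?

E[X(X-1)] = E[X² - X] = E[X²] - E[X]
E[X] = \frac{9}{5}
E[X²] = Var(X) + (E[X])² = \frac{9}{25} + (\frac{9}{5})² = \frac{18}{5}
E[X(X-1)] = \frac{18}{5} - \frac{9}{5} = \frac{9}{5}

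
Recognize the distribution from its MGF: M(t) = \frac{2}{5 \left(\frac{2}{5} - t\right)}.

The MGF M(t) = \frac{2}{5 \left(\frac{2}{5} - t\right)} is the standard form for the Exponential distribution.
Comparing with the known MGF formula identifies: Exponential(rate λ=2/5)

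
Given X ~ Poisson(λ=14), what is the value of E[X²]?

Using the identity E[X²] = Var(X) + (E[X])²:
E[X] = 14
Var(X) = 14
E[X²] = 14 + (14)²
= 210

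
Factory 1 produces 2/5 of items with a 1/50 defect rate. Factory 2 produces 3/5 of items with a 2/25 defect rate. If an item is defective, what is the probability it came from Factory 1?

Using Bayes' theorem:
P(F1) = 2/5, P(D|F1) = 1/50
P(F2) = 3/5, P(D|F2) = 2/25
P(D) = P(D|F1)P(F1) + P(D|F2)P(F2)
     = \frac{7}{125}
P(F1|D) = P(D|F1)P(F1) / P(D)
= \frac{1}{7}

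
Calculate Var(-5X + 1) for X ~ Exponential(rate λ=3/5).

For X ~ Exponential(rate λ=3/5):
Var(X) = \frac{25}{9}
Var(-5X + 1) = (-5)² × Var(X) = 25 × \frac{25}{9} = \frac{625}{9}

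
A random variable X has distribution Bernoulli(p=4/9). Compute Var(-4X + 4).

For X ~ Bernoulli(p=4/9):
Var(X) = \frac{20}{81}
Var(-4X + 4) = (-4)² × Var(X) = 16 × \frac{20}{81} = \frac{320}{81}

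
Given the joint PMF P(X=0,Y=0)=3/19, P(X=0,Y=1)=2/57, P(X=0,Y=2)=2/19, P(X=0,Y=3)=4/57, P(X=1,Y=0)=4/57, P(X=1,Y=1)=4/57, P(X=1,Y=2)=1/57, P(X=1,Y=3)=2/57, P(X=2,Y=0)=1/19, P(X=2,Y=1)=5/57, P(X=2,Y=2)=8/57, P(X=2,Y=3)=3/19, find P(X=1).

P(X=1) = P(X=1,Y=0) + P(X=1,Y=1) + P(X=1,Y=2) + P(X=1,Y=3)
= 4/57 + 4/57 + 1/57 + 2/57
= 11/57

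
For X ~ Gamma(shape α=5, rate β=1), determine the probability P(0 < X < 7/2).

P(0 < X < 7/2) = ∫_{0}^{7/2} f(x) dx
where f(x) = \frac{x^{4} e^{- x}}{24}
= 1 - \frac{3075}{128 e^{\frac{7}{2}}}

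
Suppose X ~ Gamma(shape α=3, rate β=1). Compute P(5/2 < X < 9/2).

P(5/2 < X < 9/2) = ∫_{5/2}^{9/2} f(x) dx
where f(x) = \frac{x^{2} e^{- x}}{2}
= \frac{-125 + 53 e^{2}}{8 e^{\frac{9}{2}}}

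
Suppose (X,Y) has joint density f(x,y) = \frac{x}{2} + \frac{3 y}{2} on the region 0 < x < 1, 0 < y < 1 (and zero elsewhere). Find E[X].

E[X] = ∫_0^1 ∫_0^1 x × f(x,y) dy dx
= ∫_0^1 ∫_0^1 x × (\frac{x}{2} + \frac{3 y}{2}) dy dx
= \frac{13}{24}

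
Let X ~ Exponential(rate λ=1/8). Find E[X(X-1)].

E[X(X-1)] = E[X² - X] = E[X²] - E[X]
E[X] = 8
E[X²] = Var(X) + (E[X])² = 64 + (8)² = 128
E[X(X-1)] = 128 - 8 = 120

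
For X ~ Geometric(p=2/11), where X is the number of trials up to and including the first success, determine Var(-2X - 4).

For X ~ Geometric(p=2/11), where X is the number of trials up to and including the first success:
Var(X) = \frac{99}{4}
Var(-2X - 4) = (-2)² × Var(X) = 4 × \frac{99}{4} = 99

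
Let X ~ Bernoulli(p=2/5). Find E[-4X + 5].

For X ~ Bernoulli(p=2/5):
E[X] = \frac{2}{5}
E[-4X + 5] = -4 × E[X] + 5 = \frac{17}{5}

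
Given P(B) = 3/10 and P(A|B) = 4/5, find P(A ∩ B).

By definition, P(A|B) = P(A ∩ B) / P(B)
So P(A ∩ B) = P(A|B) × P(B)
= 4/5 × 3/10
= 6/25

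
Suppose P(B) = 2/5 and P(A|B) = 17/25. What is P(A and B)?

By definition, P(A|B) = P(A ∩ B) / P(B)
So P(A ∩ B) = P(A|B) × P(B)
= 17/25 × 2/5
= 34/125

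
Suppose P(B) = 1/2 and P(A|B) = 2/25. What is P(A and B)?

By definition, P(A|B) = P(A ∩ B) / P(B)
So P(A ∩ B) = P(A|B) × P(B)
= 2/25 × 1/2
= 1/25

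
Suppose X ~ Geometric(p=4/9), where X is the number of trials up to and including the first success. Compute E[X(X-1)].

E[X(X-1)] = E[X² - X] = E[X²] - E[X]
E[X] = \frac{9}{4}
E[X²] = Var(X) + (E[X])² = \frac{45}{16} + (\frac{9}{4})² = \frac{63}{8}
E[X(X-1)] = \frac{63}{8} - \frac{9}{4} = \frac{45}{8}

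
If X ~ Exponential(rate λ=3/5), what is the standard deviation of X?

For X ~ Exponential(rate λ=3/5):
Var(X) = \frac{25}{9}
SD(X) = √(Var(X)) = √(\frac{25}{9}) = \frac{5}{3}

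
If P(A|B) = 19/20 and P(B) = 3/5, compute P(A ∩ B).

By definition, P(A|B) = P(A ∩ B) / P(B)
So P(A ∩ B) = P(A|B) × P(B)
= 19/20 × 3/5
= 57/100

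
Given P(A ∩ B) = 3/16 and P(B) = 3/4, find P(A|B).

P(A|B) = P(A ∩ B) / P(B)
= (3/16) / (3/4)
= 1/4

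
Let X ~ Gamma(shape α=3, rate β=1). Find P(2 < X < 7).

P(2 < X < 7) = ∫_{2}^{7} f(x) dx
where f(x) = \frac{x^{2} e^{- x}}{2}
= \frac{5 \left(-13 + 2 e^{5}\right)}{2 e^{7}}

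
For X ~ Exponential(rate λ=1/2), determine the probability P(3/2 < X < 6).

P(3/2 < X < 6) = ∫_{3/2}^{6} f(x) dx
where f(x) = \frac{e^{- \frac{x}{2}}}{2}
= - \frac{1}{e^{3}} + e^{- \frac{3}{4}}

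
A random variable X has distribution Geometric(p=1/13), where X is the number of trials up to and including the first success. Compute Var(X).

For X ~ Geometric(p=1/13), where X is the number of trials up to and including the first success:
Var(X) = 156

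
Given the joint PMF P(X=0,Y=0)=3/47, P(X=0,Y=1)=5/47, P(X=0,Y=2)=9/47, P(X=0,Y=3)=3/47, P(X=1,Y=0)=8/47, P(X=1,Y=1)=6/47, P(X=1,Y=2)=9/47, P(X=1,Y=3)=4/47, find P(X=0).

P(X=0) = P(X=0,Y=0) + P(X=0,Y=1) + P(X=0,Y=2) + P(X=0,Y=3)
= 3/47 + 5/47 + 9/47 + 3/47
= 20/47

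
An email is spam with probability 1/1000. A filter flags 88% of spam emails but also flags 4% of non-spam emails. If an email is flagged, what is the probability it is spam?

Let D = the rare event, + = positive/flagged.
P(D) = 1/1000
P(+|D) = 88/100 = 22/25
P(+|D') = 4/100 = 1/25
P(+) = P(+|D)P(D) + P(+|D')P(D')
     = \frac{22}{25} × \frac{1}{1000} + \frac{1}{25} × \frac{999}{1000}
     = \frac{1021}{25000}
P(D|+) = P(+|D)P(D)/P(+) = \frac{22}{1021}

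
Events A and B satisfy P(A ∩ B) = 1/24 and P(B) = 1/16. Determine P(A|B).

P(A|B) = P(A ∩ B) / P(B)
= (1/24) / (1/16)
= 2/3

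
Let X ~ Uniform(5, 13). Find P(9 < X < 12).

P(9 < X < 12) = ∫_{9}^{12} f(x) dx
where f(x) = \frac{1}{8}
= \frac{3}{8}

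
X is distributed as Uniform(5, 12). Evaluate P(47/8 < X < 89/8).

P(47/8 < X < 89/8) = ∫_{47/8}^{89/8} f(x) dx
where f(x) = \frac{1}{7}
= \frac{3}{4}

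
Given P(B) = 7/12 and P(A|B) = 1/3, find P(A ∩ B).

By definition, P(A|B) = P(A ∩ B) / P(B)
So P(A ∩ B) = P(A|B) × P(B)
= 1/3 × 7/12
= 7/36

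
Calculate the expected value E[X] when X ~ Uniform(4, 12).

For X ~ Uniform(4, 12), the expected value is:
E[X] = 8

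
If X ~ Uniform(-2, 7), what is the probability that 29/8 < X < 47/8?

P(29/8 < X < 47/8) = ∫_{29/8}^{47/8} f(x) dx
where f(x) = \frac{1}{9}
= \frac{1}{4}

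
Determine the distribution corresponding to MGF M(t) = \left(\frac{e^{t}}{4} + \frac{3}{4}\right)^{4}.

The MGF M(t) = \left(\frac{e^{t}}{4} + \frac{3}{4}\right)^{4} is the standard form for the Binomial distribution.
Comparing with the known MGF formula identifies: Binomial(n=4, p=1/4)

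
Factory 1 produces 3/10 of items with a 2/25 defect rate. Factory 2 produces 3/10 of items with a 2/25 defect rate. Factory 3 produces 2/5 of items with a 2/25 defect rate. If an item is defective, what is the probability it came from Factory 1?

Using Bayes' theorem:
P(F1) = 3/10, P(D|F1) = 2/25
P(F2) = 3/10, P(D|F2) = 2/25
P(F3) = 2/5, P(D|F3) = 2/25
P(D) = P(D|F1)P(F1) + P(D|F2)P(F2) + P(D|F3)P(F3)
     = \frac{2}{25}
P(F1|D) = P(D|F1)P(F1) / P(D)
= \frac{3}{10}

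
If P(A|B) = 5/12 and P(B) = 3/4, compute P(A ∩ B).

By definition, P(A|B) = P(A ∩ B) / P(B)
So P(A ∩ B) = P(A|B) × P(B)
= 5/12 × 3/4
= 5/16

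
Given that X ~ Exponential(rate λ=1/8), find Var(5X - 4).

For X ~ Exponential(rate λ=1/8):
Var(X) = 64
Var(5X - 4) = (5)² × Var(X) = 25 × 64 = 1600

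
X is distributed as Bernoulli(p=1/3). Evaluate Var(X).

For X ~ Bernoulli(p=1/3):
Var(X) = \frac{2}{9}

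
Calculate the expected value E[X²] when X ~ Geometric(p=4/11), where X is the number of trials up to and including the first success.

Using the identity E[X²] = Var(X) + (E[X])²:
E[X] = \frac{11}{4}
Var(X) = \frac{77}{16}
E[X²] = \frac{77}{16} + (\frac{11}{4})²
= \frac{99}{8}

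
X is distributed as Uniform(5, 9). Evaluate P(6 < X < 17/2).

P(6 < X < 17/2) = ∫_{6}^{17/2} f(x) dx
where f(x) = \frac{1}{4}
= \frac{5}{8}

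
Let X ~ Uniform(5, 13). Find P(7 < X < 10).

P(7 < X < 10) = ∫_{7}^{10} f(x) dx
where f(x) = \frac{1}{8}
= \frac{3}{8}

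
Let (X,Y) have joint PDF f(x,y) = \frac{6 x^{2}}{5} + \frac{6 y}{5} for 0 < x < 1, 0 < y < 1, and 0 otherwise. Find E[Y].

E[Y] = ∫_0^1 ∫_0^1 y × f(x,y) dx dy
= \frac{3}{5}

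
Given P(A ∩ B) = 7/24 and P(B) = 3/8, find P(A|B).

P(A|B) = P(A ∩ B) / P(B)
= (7/24) / (3/8)
= 7/9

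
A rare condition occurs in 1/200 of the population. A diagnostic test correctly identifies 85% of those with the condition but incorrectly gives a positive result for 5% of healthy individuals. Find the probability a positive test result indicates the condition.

Let D = the rare event, + = positive/flagged.
P(D) = 1/200
P(+|D) = 85/100 = 17/20
P(+|D') = 5/100 = 1/20
P(+) = P(+|D)P(D) + P(+|D')P(D')
     = \frac{17}{20} × \frac{1}{200} + \frac{1}{20} × \frac{199}{200}
     = \frac{27}{500}
P(D|+) = P(+|D)P(D)/P(+) = \frac{17}{216}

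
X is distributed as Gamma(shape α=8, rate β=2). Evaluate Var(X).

For X ~ Gamma(shape α=8, rate β=2):
Var(X) = 2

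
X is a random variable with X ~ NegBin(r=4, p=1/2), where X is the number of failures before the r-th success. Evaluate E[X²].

Using the identity E[X²] = Var(X) + (E[X])²:
E[X] = 4
Var(X) = 8
E[X²] = 8 + (4)²
= 24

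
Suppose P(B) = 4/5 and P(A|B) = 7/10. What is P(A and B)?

By definition, P(A|B) = P(A ∩ B) / P(B)
So P(A ∩ B) = P(A|B) × P(B)
= 7/10 × 4/5
= 14/25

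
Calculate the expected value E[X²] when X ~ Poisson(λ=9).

Using the identity E[X²] = Var(X) + (E[X])²:
E[X] = 9
Var(X) = 9
E[X²] = 9 + (9)²
= 90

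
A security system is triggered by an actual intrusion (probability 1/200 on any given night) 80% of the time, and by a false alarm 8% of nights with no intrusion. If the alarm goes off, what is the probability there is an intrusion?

Let D = the rare event, + = positive/flagged.
P(D) = 1/200
P(+|D) = 80/100 = 4/5
P(+|D') = 8/100 = 2/25
P(+) = P(+|D)P(D) + P(+|D')P(D')
     = \frac{4}{5} × \frac{1}{200} + \frac{2}{25} × \frac{199}{200}
     = \frac{209}{2500}
P(D|+) = P(+|D)P(D)/P(+) = \frac{10}{209}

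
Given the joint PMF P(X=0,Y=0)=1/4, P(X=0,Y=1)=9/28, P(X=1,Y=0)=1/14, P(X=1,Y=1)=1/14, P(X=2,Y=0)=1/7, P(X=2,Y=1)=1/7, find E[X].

First find marginal of X:
P(X=0) = 4/7
P(X=1) = 1/7
P(X=2) = 2/7
E[X] = 0 × 4/7 + 1 × 1/7 + 2 × 2/7 = 5/7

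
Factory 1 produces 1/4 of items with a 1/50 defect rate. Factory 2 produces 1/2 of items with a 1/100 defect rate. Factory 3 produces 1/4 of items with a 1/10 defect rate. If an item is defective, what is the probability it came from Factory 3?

Using Bayes' theorem:
P(F1) = 1/4, P(D|F1) = 1/50
P(F2) = 1/2, P(D|F2) = 1/100
P(F3) = 1/4, P(D|F3) = 1/10
P(D) = P(D|F1)P(F1) + P(D|F2)P(F2) + P(D|F3)P(F3)
     = \frac{7}{200}
P(F3|D) = P(D|F3)P(F3) / P(D)
= \frac{5}{7}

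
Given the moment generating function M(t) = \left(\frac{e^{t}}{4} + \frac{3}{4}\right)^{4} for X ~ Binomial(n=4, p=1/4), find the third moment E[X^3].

To find E[X^3], compute M^(3)(0):
M^(1)(t) = \left(\frac{e^{t}}{4} + \frac{3}{4}\right)^{3} e^{t}
M^(2)(t) = \left(\frac{e^{t}}{4} + \frac{3}{4}\right)^{3} e^{t} + \frac{3 \left(\frac{e^{t}}{4} + \frac{3}{4}\right)^{2} e^{2 t}}{4}
M^(3)(t) = \left(\frac{e^{t}}{4} + \frac{3}{4}\right)^{3} e^{t} + \frac{9 \left(\frac{e^{t}}{4} + \frac{3}{4}\right)^{2} e^{2 t}}{4} + \frac{3 \left(\frac{e^{t}}{4} + \frac{3}{4}\right) e^{3 t}}{8}
M^(3)(0) = \frac{29}{8}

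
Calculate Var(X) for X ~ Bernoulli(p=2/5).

For X ~ Bernoulli(p=2/5):
Var(X) = \frac{6}{25}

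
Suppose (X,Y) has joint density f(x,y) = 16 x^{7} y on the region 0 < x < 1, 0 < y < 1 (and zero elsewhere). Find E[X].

E[X] = ∫_0^1 ∫_0^1 x × f(x,y) dy dx
= ∫_0^1 ∫_0^1 x × (16 x^{7} y) dy dx
= \frac{8}{9}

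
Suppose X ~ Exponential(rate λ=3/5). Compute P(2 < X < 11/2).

P(2 < X < 11/2) = ∫_{2}^{11/2} f(x) dx
where f(x) = \frac{3 e^{- \frac{3 x}{5}}}{5}
= - \frac{1}{e^{\frac{33}{10}}} + e^{- \frac{6}{5}}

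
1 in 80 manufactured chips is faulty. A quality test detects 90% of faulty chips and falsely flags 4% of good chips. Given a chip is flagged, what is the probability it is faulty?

Let D = the rare event, + = positive/flagged.
P(D) = 1/80
P(+|D) = 90/100 = 9/10
P(+|D') = 4/100 = 1/25
P(+) = P(+|D)P(D) + P(+|D')P(D')
     = \frac{9}{10} × \frac{1}{80} + \frac{1}{25} × \frac{79}{80}
     = \frac{203}{4000}
P(D|+) = P(+|D)P(D)/P(+) = \frac{45}{203}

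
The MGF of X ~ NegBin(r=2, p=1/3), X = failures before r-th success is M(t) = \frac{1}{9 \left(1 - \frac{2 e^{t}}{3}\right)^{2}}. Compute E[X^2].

To find E[X^2], compute M^(2)(0):
M^(1)(t) = \frac{4 e^{t}}{27 \left(1 - \frac{2 e^{t}}{3}\right)^{3}}
M^(2)(t) = \frac{4 e^{t}}{27 \left(1 - \frac{2 e^{t}}{3}\right)^{3}} + \frac{8 e^{2 t}}{27 \left(1 - \frac{2 e^{t}}{3}\right)^{4}}
M^(2)(0) = 28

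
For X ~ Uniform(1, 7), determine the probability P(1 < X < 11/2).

P(1 < X < 11/2) = ∫_{1}^{11/2} f(x) dx
where f(x) = \frac{1}{6}
= \frac{3}{4}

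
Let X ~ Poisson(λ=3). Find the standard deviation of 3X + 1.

For X ~ Poisson(λ=3):
Var(X) = 3
SD(X) = √(Var(X)) = √(3) = \sqrt{3}
SD(3X + 1) = |3| × SD(X) = 3 × \sqrt{3} = 3 \sqrt{3}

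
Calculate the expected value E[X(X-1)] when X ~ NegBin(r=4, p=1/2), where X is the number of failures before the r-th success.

E[X(X-1)] = E[X² - X] = E[X²] - E[X]
E[X] = 4
E[X²] = Var(X) + (E[X])² = 8 + (4)² = 24
E[X(X-1)] = 24 - 4 = 20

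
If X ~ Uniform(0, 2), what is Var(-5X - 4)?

For X ~ Uniform(0, 2):
Var(X) = \frac{1}{3}
Var(-5X - 4) = (-5)² × Var(X) = 25 × \frac{1}{3} = \frac{25}{3}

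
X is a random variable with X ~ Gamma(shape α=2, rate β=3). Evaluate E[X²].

Using the identity E[X²] = Var(X) + (E[X])²:
E[X] = \frac{2}{3}
Var(X) = \frac{2}{9}
E[X²] = \frac{2}{9} + (\frac{2}{3})²
= \frac{2}{3}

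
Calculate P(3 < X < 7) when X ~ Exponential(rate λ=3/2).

P(3 < X < 7) = ∫_{3}^{7} f(x) dx
where f(x) = \frac{3 e^{- \frac{3 x}{2}}}{2}
= - \frac{1 - e^{6}}{e^{\frac{21}{2}}}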